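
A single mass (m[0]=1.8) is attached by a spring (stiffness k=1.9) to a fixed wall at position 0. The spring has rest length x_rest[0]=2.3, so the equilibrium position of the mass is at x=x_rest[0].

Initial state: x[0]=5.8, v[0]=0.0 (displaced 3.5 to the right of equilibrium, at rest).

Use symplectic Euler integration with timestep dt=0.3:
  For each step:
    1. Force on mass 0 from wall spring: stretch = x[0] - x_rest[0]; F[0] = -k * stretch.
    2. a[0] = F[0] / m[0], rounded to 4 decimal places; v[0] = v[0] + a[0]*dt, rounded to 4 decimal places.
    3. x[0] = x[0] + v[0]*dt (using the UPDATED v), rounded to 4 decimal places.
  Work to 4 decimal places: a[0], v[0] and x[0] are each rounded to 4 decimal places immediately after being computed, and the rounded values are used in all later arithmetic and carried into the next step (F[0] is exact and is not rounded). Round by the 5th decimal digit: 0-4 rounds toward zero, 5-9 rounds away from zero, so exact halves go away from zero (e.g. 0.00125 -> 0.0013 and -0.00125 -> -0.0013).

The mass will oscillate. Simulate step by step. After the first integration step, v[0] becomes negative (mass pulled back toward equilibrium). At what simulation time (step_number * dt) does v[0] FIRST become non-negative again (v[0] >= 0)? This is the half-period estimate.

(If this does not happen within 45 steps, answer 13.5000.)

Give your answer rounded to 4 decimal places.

Answer: 3.3000

Derivation:
Step 0: x=[5.8000] v=[0.0000]
Step 1: x=[5.4675] v=[-1.1083]
Step 2: x=[4.8341] v=[-2.1114]
Step 3: x=[3.9599] v=[-2.9139]
Step 4: x=[2.9281] v=[-3.4395]
Step 5: x=[1.8366] v=[-3.6384]
Step 6: x=[0.7891] v=[-3.4917]
Step 7: x=[-0.1149] v=[-3.0133]
Step 8: x=[-0.7895] v=[-2.2486]
Step 9: x=[-1.1706] v=[-1.2703]
Step 10: x=[-1.2220] v=[-0.1713]
Step 11: x=[-0.9388] v=[0.9440]
First v>=0 after going negative at step 11, time=3.3000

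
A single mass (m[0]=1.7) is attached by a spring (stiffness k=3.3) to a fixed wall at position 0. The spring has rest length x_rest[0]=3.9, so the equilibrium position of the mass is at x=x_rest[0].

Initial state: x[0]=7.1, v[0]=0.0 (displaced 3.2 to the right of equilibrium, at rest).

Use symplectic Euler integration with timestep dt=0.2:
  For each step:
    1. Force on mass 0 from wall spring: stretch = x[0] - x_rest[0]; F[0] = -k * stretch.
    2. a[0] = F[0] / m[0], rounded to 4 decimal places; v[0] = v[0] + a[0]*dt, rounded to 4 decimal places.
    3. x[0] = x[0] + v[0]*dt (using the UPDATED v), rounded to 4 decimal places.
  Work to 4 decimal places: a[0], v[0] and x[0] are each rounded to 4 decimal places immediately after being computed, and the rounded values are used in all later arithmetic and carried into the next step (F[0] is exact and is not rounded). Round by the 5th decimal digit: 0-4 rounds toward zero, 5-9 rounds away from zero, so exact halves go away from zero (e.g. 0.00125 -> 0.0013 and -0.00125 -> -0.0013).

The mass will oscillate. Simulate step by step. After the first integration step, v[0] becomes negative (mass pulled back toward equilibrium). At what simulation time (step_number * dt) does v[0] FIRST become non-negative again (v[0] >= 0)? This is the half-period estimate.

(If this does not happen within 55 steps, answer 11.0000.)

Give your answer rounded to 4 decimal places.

Answer: 2.4000

Derivation:
Step 0: x=[7.1000] v=[0.0000]
Step 1: x=[6.8515] v=[-1.2424]
Step 2: x=[6.3738] v=[-2.3883]
Step 3: x=[5.7041] v=[-3.3487]
Step 4: x=[4.8943] v=[-4.0491]
Step 5: x=[4.0073] v=[-4.4351]
Step 6: x=[3.1119] v=[-4.4768]
Step 7: x=[2.2777] v=[-4.1708]
Step 8: x=[1.5695] v=[-3.5410]
Step 9: x=[1.0423] v=[-2.6362]
Step 10: x=[0.7370] v=[-1.5267]
Step 11: x=[0.6773] v=[-0.2987]
Step 12: x=[0.8678] v=[0.9525]
First v>=0 after going negative at step 12, time=2.4000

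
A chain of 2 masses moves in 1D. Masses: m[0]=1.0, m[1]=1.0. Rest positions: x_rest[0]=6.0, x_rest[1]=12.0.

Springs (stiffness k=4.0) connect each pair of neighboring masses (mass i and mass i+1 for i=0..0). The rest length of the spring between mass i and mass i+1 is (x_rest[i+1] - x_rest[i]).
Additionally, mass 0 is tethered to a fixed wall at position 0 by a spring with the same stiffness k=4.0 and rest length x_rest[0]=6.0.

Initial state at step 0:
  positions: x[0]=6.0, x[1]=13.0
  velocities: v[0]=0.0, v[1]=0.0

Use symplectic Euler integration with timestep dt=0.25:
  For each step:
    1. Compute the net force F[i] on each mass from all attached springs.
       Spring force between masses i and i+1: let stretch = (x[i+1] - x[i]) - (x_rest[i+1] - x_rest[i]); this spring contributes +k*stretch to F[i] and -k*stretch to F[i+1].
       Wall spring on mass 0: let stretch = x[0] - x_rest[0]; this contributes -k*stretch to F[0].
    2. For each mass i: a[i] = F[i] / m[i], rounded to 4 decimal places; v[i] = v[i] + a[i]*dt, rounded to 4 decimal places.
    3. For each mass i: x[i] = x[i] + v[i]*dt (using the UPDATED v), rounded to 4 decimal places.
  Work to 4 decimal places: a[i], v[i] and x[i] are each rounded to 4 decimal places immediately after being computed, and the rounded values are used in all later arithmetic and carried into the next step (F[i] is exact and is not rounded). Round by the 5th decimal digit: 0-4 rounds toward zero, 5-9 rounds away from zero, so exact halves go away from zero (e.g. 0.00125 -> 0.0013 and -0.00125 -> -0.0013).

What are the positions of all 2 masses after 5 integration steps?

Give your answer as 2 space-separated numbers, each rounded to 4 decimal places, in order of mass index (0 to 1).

Step 0: x=[6.0000 13.0000] v=[0.0000 0.0000]
Step 1: x=[6.2500 12.7500] v=[1.0000 -1.0000]
Step 2: x=[6.5625 12.3750] v=[1.2500 -1.5000]
Step 3: x=[6.6875 12.0469] v=[0.5000 -1.3125]
Step 4: x=[6.4805 11.8789] v=[-0.8281 -0.6719]
Step 5: x=[6.0030 11.8613] v=[-1.9102 -0.0703]

Answer: 6.0030 11.8613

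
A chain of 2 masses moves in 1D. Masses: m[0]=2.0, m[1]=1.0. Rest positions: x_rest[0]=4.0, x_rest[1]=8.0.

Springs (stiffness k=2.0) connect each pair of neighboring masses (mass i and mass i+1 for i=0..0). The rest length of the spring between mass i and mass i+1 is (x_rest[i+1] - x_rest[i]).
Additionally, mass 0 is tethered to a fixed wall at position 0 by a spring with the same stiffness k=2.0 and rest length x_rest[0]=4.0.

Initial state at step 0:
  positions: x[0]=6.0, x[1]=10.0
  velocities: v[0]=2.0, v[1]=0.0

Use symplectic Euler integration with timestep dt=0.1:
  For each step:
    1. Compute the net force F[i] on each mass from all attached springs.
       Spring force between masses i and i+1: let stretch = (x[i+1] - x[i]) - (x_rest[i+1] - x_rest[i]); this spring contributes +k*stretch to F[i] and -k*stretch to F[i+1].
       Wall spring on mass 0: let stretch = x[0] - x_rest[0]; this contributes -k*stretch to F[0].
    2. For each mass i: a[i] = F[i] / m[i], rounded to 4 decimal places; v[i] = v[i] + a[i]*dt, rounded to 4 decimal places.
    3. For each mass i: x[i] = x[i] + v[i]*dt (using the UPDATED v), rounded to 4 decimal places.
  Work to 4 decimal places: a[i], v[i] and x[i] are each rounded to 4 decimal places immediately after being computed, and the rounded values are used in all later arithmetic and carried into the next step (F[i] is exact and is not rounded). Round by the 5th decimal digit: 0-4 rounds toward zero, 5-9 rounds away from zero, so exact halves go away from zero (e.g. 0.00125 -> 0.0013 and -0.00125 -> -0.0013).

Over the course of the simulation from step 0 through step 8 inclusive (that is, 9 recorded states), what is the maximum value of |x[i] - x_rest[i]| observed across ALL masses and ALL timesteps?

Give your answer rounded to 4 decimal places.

Step 0: x=[6.0000 10.0000] v=[2.0000 0.0000]
Step 1: x=[6.1800 10.0000] v=[1.8000 0.0000]
Step 2: x=[6.3364 10.0036] v=[1.5640 0.0360]
Step 3: x=[6.4661 10.0139] v=[1.2971 0.1026]
Step 4: x=[6.5666 10.0332] v=[1.0053 0.1930]
Step 5: x=[6.6361 10.0632] v=[0.6953 0.2997]
Step 6: x=[6.6735 10.1046] v=[0.3744 0.4143]
Step 7: x=[6.6785 10.1574] v=[0.0502 0.5281]
Step 8: x=[6.6515 10.2206] v=[-0.2698 0.6323]
Max displacement = 2.6785

Answer: 2.6785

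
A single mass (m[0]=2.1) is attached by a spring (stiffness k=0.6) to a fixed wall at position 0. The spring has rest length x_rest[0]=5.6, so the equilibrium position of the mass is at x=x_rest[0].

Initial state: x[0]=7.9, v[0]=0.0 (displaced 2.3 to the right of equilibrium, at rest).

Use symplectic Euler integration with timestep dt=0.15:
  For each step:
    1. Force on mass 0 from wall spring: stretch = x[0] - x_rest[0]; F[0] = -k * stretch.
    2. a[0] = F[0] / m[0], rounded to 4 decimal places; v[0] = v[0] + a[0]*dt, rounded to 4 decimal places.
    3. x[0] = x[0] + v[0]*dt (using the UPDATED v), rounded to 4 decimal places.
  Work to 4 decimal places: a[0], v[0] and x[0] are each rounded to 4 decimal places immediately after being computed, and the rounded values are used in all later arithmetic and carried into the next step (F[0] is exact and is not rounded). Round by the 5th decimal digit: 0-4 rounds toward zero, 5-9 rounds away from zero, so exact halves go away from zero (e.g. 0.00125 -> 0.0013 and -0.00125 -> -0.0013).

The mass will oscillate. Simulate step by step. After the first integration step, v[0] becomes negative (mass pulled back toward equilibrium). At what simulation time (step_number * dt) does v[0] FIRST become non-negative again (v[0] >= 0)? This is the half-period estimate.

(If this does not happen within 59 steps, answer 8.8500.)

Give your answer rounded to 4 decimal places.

Step 0: x=[7.9000] v=[0.0000]
Step 1: x=[7.8852] v=[-0.0986]
Step 2: x=[7.8557] v=[-0.1965]
Step 3: x=[7.8117] v=[-0.2932]
Step 4: x=[7.7535] v=[-0.3880]
Step 5: x=[7.6815] v=[-0.4803]
Step 6: x=[7.5961] v=[-0.5695]
Step 7: x=[7.4979] v=[-0.6550]
Step 8: x=[7.3875] v=[-0.7363]
Step 9: x=[7.2656] v=[-0.8129]
Step 10: x=[7.1330] v=[-0.8843]
Step 11: x=[6.9905] v=[-0.9500]
Step 12: x=[6.8391] v=[-1.0096]
Step 13: x=[6.6797] v=[-1.0627]
Step 14: x=[6.5134] v=[-1.1090]
Step 15: x=[6.3412] v=[-1.1482]
Step 16: x=[6.1642] v=[-1.1800]
Step 17: x=[5.9836] v=[-1.2042]
Step 18: x=[5.8005] v=[-1.2206]
Step 19: x=[5.6161] v=[-1.2292]
Step 20: x=[5.4316] v=[-1.2299]
Step 21: x=[5.2482] v=[-1.2227]
Step 22: x=[5.0671] v=[-1.2076]
Step 23: x=[4.8894] v=[-1.1848]
Step 24: x=[4.7162] v=[-1.1544]
Step 25: x=[4.5487] v=[-1.1165]
Step 26: x=[4.3880] v=[-1.0714]
Step 27: x=[4.2351] v=[-1.0195]
Step 28: x=[4.0910] v=[-0.9610]
Step 29: x=[3.9566] v=[-0.8963]
Step 30: x=[3.8327] v=[-0.8259]
Step 31: x=[3.7202] v=[-0.7502]
Step 32: x=[3.6198] v=[-0.6696]
Step 33: x=[3.5321] v=[-0.5847]
Step 34: x=[3.4577] v=[-0.4961]
Step 35: x=[3.3971] v=[-0.4043]
Step 36: x=[3.3506] v=[-0.3099]
Step 37: x=[3.3186] v=[-0.2135]
Step 38: x=[3.3012] v=[-0.1157]
Step 39: x=[3.2986] v=[-0.0172]
Step 40: x=[3.3108] v=[0.0814]
First v>=0 after going negative at step 40, time=6.0000

Answer: 6.0000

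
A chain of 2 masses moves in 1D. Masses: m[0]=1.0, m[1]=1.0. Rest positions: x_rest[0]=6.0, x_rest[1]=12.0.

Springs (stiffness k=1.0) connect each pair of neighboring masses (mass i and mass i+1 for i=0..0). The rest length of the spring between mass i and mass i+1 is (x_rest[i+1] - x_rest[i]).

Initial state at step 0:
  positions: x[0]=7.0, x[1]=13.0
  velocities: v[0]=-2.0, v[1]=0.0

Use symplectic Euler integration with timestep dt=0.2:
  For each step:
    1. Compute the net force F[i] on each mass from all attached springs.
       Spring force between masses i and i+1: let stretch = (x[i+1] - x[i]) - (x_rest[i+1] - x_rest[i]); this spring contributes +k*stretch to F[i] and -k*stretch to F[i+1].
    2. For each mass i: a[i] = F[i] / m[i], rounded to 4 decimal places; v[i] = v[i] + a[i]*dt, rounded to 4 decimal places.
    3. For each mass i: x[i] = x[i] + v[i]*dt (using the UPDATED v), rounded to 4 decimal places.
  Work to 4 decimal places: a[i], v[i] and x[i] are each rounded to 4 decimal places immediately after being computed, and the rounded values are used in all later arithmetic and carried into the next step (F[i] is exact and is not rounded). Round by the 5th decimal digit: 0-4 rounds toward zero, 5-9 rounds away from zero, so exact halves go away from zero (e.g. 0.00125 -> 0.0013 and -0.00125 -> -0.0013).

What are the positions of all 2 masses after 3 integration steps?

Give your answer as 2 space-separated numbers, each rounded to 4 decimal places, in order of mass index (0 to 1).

Answer: 5.8627 12.9373

Derivation:
Step 0: x=[7.0000 13.0000] v=[-2.0000 0.0000]
Step 1: x=[6.6000 13.0000] v=[-2.0000 0.0000]
Step 2: x=[6.2160 12.9840] v=[-1.9200 -0.0800]
Step 3: x=[5.8627 12.9373] v=[-1.7664 -0.2336]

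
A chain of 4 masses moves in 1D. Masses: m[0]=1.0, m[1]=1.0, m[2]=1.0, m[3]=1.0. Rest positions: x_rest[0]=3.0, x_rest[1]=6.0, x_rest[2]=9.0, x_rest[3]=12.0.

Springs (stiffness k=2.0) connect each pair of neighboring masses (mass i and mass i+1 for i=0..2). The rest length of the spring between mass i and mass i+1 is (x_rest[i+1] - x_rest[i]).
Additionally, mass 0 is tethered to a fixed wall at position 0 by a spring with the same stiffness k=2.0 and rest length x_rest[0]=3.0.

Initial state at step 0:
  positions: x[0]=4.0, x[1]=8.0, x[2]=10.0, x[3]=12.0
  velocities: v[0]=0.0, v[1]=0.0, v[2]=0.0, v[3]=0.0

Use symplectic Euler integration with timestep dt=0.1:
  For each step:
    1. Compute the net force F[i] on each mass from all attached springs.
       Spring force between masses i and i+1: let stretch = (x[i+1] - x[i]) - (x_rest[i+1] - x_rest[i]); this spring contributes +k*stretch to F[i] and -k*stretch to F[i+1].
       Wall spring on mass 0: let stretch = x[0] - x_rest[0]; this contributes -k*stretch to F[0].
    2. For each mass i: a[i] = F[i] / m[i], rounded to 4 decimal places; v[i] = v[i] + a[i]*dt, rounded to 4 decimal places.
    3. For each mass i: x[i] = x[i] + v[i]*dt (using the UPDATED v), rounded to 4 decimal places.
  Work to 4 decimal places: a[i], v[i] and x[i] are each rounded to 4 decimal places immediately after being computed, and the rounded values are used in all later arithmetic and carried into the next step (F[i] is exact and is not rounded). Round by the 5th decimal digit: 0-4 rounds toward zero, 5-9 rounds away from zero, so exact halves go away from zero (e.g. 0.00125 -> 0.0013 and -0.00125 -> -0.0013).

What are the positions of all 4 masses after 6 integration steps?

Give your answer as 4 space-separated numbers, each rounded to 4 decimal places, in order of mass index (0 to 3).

Step 0: x=[4.0000 8.0000 10.0000 12.0000] v=[0.0000 0.0000 0.0000 0.0000]
Step 1: x=[4.0000 7.9600 10.0000 12.0200] v=[0.0000 -0.4000 0.0000 0.2000]
Step 2: x=[3.9992 7.8816 9.9996 12.0596] v=[-0.0080 -0.7840 -0.0040 0.3960]
Step 3: x=[3.9961 7.7679 9.9980 12.1180] v=[-0.0314 -1.1369 -0.0156 0.5840]
Step 4: x=[3.9885 7.6234 9.9942 12.1940] v=[-0.0763 -1.4452 -0.0376 0.7600]
Step 5: x=[3.9738 7.4536 9.9870 12.2860] v=[-0.1470 -1.6980 -0.0718 0.9200]
Step 6: x=[3.9492 7.2649 9.9751 12.3920] v=[-0.2458 -1.8873 -0.1187 1.0602]

Answer: 3.9492 7.2649 9.9751 12.3920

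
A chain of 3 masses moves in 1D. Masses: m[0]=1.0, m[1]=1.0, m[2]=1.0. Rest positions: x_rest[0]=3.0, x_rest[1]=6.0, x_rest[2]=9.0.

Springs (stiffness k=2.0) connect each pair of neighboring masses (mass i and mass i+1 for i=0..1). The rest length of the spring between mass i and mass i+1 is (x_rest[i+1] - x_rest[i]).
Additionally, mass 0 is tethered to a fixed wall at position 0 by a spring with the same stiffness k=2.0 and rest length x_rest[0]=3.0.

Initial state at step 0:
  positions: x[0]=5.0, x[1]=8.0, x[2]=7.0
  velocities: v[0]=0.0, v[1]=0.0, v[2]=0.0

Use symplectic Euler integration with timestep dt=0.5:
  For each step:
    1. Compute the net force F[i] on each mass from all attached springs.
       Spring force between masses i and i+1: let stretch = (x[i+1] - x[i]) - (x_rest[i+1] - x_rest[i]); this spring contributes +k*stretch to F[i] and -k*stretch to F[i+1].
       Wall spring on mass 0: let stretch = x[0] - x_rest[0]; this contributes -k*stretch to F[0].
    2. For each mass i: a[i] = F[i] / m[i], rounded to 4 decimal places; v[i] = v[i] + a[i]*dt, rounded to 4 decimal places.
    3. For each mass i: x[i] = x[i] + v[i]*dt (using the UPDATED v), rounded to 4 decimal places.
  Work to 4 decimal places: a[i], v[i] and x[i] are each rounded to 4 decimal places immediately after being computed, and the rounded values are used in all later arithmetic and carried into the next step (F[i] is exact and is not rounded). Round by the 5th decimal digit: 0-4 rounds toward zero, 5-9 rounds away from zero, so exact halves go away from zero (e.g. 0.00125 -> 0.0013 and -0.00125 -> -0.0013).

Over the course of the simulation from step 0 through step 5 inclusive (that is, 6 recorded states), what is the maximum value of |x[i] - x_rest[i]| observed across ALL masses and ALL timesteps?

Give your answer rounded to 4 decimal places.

Step 0: x=[5.0000 8.0000 7.0000] v=[0.0000 0.0000 0.0000]
Step 1: x=[4.0000 6.0000 9.0000] v=[-2.0000 -4.0000 4.0000]
Step 2: x=[2.0000 4.5000 11.0000] v=[-4.0000 -3.0000 4.0000]
Step 3: x=[0.2500 5.0000 11.2500] v=[-3.5000 1.0000 0.5000]
Step 4: x=[0.7500 6.2500 9.8750] v=[1.0000 2.5000 -2.7500]
Step 5: x=[3.6250 6.5625 8.1875] v=[5.7500 0.6250 -3.3750]
Max displacement = 2.7500

Answer: 2.7500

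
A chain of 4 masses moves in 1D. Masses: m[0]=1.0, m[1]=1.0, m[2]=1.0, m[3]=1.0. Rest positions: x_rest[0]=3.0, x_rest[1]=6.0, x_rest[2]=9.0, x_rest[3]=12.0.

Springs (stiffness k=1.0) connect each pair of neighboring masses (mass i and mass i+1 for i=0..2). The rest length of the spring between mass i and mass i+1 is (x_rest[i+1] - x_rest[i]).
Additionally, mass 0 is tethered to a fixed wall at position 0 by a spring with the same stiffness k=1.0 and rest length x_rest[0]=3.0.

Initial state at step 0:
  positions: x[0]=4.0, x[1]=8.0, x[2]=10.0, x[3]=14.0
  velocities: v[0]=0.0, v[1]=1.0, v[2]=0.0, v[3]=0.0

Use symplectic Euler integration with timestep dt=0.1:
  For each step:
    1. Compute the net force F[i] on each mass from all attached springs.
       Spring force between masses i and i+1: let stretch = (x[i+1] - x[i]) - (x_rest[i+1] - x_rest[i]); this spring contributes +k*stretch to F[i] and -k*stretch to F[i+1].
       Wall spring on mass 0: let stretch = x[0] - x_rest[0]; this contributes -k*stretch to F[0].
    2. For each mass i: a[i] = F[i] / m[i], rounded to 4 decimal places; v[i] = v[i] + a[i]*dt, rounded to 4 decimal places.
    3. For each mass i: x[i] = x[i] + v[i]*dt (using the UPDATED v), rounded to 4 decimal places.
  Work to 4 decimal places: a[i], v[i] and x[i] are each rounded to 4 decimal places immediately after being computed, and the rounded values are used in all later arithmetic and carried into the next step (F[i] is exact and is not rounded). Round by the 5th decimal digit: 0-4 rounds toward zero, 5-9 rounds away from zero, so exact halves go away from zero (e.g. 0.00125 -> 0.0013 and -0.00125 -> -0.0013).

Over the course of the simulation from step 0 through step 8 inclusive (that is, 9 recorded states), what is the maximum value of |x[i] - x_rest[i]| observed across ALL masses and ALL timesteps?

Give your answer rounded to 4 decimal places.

Answer: 2.1892

Derivation:
Step 0: x=[4.0000 8.0000 10.0000 14.0000] v=[0.0000 1.0000 0.0000 0.0000]
Step 1: x=[4.0000 8.0800 10.0200 13.9900] v=[0.0000 0.8000 0.2000 -0.1000]
Step 2: x=[4.0008 8.1386 10.0603 13.9703] v=[0.0080 0.5860 0.4030 -0.1970]
Step 3: x=[4.0030 8.1750 10.1205 13.9415] v=[0.0217 0.3644 0.6018 -0.2880]
Step 4: x=[4.0069 8.1892 10.1994 13.9045] v=[0.0386 0.1418 0.7894 -0.3701]
Step 5: x=[4.0125 8.1817 10.2953 13.8604] v=[0.0561 -0.0754 0.9589 -0.4406]
Step 6: x=[4.0197 8.1536 10.4057 13.8107] v=[0.0718 -0.2810 1.1041 -0.4971]
Step 7: x=[4.0280 8.1067 10.5276 13.7569] v=[0.0832 -0.4692 1.2194 -0.5376]
Step 8: x=[4.0368 8.0432 10.6576 13.7009] v=[0.0883 -0.6350 1.3002 -0.5605]
Max displacement = 2.1892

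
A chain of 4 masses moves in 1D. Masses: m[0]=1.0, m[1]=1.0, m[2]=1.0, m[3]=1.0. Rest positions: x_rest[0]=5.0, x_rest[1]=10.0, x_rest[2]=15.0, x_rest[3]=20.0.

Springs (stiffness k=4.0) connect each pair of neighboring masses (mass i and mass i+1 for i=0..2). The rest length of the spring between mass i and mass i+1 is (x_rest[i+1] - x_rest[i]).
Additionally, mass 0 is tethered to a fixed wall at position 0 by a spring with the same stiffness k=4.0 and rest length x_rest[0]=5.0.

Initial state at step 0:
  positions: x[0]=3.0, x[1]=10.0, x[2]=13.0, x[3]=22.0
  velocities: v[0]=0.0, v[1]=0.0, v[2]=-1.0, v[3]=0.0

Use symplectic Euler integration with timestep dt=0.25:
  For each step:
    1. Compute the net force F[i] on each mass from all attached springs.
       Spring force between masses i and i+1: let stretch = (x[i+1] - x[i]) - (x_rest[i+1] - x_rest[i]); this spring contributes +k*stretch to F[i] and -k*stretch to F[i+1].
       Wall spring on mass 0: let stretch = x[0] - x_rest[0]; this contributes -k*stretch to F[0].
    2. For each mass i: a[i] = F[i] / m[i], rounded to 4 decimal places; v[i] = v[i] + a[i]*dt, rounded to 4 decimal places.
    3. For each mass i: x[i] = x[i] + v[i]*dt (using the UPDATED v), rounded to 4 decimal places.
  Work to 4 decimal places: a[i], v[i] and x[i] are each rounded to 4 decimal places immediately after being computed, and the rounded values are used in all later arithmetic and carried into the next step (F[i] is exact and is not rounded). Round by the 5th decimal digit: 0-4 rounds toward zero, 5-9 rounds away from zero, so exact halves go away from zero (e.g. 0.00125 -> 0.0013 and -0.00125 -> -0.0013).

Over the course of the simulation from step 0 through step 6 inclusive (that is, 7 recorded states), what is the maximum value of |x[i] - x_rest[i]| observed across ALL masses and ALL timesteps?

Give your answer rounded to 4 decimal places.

Step 0: x=[3.0000 10.0000 13.0000 22.0000] v=[0.0000 0.0000 -1.0000 0.0000]
Step 1: x=[4.0000 9.0000 14.2500 21.0000] v=[4.0000 -4.0000 5.0000 -4.0000]
Step 2: x=[5.2500 8.0625 15.8750 19.5625] v=[5.0000 -3.7500 6.5000 -5.7500]
Step 3: x=[5.8906 8.3750 16.4688 18.4531] v=[2.5625 1.2500 2.3750 -4.4375]
Step 4: x=[5.6797 10.0899 15.5352 18.0977] v=[-0.8437 6.8594 -3.7345 -1.4218]
Step 5: x=[5.1514 12.0635 13.8809 18.3516] v=[-2.1132 7.8945 -6.6173 1.0157]
Step 6: x=[5.0633 12.7635 12.8899 18.7379] v=[-0.3525 2.7998 -3.9640 1.5450]
Max displacement = 2.7635

Answer: 2.7635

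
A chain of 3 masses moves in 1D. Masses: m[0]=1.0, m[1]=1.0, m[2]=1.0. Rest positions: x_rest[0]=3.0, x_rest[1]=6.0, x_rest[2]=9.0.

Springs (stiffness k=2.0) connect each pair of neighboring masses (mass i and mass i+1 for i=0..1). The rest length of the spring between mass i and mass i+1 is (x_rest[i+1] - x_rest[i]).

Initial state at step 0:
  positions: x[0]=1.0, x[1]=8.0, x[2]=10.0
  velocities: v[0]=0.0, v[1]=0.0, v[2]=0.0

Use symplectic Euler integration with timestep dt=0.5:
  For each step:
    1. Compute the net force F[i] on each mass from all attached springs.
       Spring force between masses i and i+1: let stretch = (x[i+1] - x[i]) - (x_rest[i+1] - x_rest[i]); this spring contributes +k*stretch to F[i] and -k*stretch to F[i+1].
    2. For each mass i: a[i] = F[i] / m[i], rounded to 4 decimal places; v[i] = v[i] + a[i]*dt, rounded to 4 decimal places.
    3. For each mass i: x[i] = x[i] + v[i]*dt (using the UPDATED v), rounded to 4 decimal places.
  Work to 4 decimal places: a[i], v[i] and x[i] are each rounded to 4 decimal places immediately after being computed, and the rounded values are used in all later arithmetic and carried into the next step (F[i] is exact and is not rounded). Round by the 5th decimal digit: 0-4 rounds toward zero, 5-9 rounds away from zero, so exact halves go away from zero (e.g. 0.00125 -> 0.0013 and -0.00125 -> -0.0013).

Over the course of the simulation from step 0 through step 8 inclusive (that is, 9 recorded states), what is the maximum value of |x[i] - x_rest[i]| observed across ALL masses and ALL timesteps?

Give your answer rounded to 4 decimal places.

Step 0: x=[1.0000 8.0000 10.0000] v=[0.0000 0.0000 0.0000]
Step 1: x=[3.0000 5.5000 10.5000] v=[4.0000 -5.0000 1.0000]
Step 2: x=[4.7500 4.2500 10.0000] v=[3.5000 -2.5000 -1.0000]
Step 3: x=[4.7500 6.1250 8.1250] v=[0.0000 3.7500 -3.7500]
Step 4: x=[3.9375 8.3125 6.7500] v=[-1.6250 4.3750 -2.7500]
Step 5: x=[3.8125 7.5313 7.6563] v=[-0.2500 -1.5625 1.8125]
Step 6: x=[4.0469 4.9532 10.0001] v=[0.4688 -5.1563 4.6875]
Step 7: x=[3.2345 4.4454 11.3204] v=[-1.6249 -1.0157 2.6406]
Step 8: x=[1.5275 6.7696 10.7032] v=[-3.4140 4.6484 -1.2344]
Max displacement = 2.3204

Answer: 2.3204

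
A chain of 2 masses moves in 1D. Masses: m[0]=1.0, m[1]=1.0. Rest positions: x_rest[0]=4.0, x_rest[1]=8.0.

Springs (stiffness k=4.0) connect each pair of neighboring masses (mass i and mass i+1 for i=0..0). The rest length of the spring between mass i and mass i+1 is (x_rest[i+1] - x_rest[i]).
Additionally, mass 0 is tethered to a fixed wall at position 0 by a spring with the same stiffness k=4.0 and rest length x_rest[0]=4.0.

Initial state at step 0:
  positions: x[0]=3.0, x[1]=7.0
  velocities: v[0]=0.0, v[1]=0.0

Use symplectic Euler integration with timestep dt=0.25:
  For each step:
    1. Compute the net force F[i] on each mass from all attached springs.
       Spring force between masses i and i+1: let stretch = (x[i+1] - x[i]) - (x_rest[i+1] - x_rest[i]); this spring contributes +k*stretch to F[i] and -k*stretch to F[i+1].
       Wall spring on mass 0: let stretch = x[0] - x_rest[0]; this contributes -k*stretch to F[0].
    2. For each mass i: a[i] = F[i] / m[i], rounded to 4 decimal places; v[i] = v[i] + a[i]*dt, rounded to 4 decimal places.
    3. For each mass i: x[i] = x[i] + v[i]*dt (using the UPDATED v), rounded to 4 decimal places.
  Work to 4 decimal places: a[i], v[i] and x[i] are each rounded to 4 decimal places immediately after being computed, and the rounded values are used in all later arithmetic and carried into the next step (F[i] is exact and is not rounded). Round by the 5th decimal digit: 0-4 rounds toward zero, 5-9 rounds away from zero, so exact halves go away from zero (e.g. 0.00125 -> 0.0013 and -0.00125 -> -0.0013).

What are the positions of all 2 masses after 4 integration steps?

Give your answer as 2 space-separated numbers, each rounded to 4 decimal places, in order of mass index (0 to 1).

Step 0: x=[3.0000 7.0000] v=[0.0000 0.0000]
Step 1: x=[3.2500 7.0000] v=[1.0000 0.0000]
Step 2: x=[3.6250 7.0625] v=[1.5000 0.2500]
Step 3: x=[3.9531 7.2656] v=[1.3125 0.8125]
Step 4: x=[4.1211 7.6406] v=[0.6719 1.5000]

Answer: 4.1211 7.6406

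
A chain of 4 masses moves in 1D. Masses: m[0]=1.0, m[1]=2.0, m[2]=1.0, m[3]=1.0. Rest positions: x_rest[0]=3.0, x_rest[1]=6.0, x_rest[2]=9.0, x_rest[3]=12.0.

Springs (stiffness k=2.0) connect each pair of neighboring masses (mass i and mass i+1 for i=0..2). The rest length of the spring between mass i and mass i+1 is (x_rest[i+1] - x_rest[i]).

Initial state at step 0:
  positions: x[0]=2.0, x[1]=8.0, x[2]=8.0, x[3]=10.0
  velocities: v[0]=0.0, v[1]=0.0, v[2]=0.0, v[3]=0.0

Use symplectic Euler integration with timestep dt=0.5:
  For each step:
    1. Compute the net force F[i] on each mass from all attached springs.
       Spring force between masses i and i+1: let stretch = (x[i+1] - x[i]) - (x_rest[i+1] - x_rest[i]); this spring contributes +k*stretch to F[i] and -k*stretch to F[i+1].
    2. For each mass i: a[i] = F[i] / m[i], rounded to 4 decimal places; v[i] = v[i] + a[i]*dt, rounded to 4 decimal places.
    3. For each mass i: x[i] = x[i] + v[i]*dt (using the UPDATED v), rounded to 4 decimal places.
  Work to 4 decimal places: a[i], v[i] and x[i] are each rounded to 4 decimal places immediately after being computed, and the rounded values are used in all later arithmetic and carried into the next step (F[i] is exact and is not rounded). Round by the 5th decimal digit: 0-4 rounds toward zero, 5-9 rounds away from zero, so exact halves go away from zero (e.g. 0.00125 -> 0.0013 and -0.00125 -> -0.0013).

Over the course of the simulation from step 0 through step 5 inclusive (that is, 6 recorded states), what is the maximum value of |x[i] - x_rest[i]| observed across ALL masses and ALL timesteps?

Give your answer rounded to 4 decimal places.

Answer: 2.2188

Derivation:
Step 0: x=[2.0000 8.0000 8.0000 10.0000] v=[0.0000 0.0000 0.0000 0.0000]
Step 1: x=[3.5000 6.5000 9.0000 10.5000] v=[3.0000 -3.0000 2.0000 1.0000]
Step 2: x=[5.0000 4.8750 9.5000 11.7500] v=[3.0000 -3.2500 1.0000 2.5000]
Step 3: x=[4.9375 4.4375 8.8125 13.3750] v=[-0.1250 -0.8750 -1.3750 3.2500]
Step 4: x=[3.1250 5.2188 8.2188 14.2188] v=[-3.6250 1.5625 -1.1875 1.6875]
Step 5: x=[0.8594 6.2266 9.1251 13.5626] v=[-4.5312 2.0156 1.8125 -1.3125]
Max displacement = 2.2188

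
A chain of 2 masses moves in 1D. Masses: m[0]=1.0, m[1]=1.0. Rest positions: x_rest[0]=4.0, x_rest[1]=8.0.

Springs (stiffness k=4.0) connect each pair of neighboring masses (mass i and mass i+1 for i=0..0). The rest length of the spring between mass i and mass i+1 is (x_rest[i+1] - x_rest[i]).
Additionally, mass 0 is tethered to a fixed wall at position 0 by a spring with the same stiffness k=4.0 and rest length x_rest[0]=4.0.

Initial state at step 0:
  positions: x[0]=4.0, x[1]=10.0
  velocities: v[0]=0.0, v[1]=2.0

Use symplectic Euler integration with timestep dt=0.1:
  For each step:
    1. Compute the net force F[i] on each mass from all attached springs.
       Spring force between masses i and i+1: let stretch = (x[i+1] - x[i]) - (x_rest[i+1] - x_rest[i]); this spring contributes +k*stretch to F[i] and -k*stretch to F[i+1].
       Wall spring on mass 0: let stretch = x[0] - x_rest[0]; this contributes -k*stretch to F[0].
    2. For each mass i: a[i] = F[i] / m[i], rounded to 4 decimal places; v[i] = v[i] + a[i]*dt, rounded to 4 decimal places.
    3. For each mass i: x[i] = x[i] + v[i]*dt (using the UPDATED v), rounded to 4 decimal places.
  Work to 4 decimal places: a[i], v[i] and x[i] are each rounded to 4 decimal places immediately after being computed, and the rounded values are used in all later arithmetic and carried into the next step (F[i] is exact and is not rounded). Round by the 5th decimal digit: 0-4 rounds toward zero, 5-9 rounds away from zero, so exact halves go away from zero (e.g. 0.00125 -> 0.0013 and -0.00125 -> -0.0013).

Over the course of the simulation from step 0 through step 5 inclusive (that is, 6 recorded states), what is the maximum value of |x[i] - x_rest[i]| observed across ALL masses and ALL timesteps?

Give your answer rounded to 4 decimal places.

Step 0: x=[4.0000 10.0000] v=[0.0000 2.0000]
Step 1: x=[4.0800 10.1200] v=[0.8000 1.2000]
Step 2: x=[4.2384 10.1584] v=[1.5840 0.3840]
Step 3: x=[4.4641 10.1200] v=[2.2566 -0.3840]
Step 4: x=[4.7374 10.0154] v=[2.7333 -1.0464]
Step 5: x=[5.0324 9.8596] v=[2.9495 -1.5576]
Max displacement = 2.1584

Answer: 2.1584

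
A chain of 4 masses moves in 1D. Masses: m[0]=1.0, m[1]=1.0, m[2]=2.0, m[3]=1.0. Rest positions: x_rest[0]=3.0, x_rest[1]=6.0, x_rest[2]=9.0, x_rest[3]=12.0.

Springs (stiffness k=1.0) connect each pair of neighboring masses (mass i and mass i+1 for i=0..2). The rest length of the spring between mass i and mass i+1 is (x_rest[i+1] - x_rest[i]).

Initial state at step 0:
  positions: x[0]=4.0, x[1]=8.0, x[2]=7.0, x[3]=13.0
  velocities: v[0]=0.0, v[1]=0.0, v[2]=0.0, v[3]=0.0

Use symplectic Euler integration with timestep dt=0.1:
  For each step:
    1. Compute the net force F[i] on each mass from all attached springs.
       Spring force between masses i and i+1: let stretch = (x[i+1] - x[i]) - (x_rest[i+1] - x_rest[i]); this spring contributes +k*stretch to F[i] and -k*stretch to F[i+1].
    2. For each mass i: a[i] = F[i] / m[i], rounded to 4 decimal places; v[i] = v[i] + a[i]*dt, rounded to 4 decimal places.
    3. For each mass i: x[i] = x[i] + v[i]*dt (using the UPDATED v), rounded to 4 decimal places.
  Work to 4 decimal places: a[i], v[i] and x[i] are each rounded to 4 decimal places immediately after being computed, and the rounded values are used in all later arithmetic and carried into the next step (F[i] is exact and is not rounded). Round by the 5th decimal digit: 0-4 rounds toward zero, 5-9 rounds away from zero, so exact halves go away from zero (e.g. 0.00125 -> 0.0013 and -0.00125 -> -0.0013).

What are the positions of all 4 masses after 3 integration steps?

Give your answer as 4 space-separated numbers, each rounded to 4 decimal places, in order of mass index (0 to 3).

Answer: 4.0570 7.7073 7.2063 12.8233

Derivation:
Step 0: x=[4.0000 8.0000 7.0000 13.0000] v=[0.0000 0.0000 0.0000 0.0000]
Step 1: x=[4.0100 7.9500 7.0350 12.9700] v=[0.1000 -0.5000 0.3500 -0.3000]
Step 2: x=[4.0294 7.8515 7.1043 12.9107] v=[0.1940 -0.9855 0.6925 -0.5935]
Step 3: x=[4.0570 7.7073 7.2063 12.8233] v=[0.2762 -1.4424 1.0202 -0.8741]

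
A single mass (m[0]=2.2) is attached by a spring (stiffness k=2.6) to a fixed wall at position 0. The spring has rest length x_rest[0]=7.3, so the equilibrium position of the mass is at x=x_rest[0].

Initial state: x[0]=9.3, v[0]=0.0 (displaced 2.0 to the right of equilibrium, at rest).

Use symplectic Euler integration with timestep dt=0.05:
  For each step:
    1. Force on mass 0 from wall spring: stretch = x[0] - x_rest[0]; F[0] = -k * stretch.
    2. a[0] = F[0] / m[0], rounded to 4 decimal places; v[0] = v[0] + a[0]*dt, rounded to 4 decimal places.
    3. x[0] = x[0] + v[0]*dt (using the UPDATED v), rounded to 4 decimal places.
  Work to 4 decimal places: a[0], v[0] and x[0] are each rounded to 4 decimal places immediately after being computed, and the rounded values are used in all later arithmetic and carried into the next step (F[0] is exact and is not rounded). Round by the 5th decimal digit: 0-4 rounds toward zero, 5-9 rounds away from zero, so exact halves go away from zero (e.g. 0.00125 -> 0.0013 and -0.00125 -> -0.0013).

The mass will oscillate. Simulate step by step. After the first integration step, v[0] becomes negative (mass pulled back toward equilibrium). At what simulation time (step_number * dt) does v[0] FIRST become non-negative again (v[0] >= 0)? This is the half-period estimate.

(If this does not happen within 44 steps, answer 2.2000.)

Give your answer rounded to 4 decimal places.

Step 0: x=[9.3000] v=[0.0000]
Step 1: x=[9.2941] v=[-0.1182]
Step 2: x=[9.2823] v=[-0.2360]
Step 3: x=[9.2646] v=[-0.3531]
Step 4: x=[9.2411] v=[-0.4692]
Step 5: x=[9.2119] v=[-0.5839]
Step 6: x=[9.1771] v=[-0.6969]
Step 7: x=[9.1367] v=[-0.8078]
Step 8: x=[9.0909] v=[-0.9163]
Step 9: x=[9.0398] v=[-1.0221]
Step 10: x=[8.9836] v=[-1.1249]
Step 11: x=[8.9224] v=[-1.2244]
Step 12: x=[8.8564] v=[-1.3203]
Step 13: x=[8.7858] v=[-1.4123]
Step 14: x=[8.7108] v=[-1.5001]
Step 15: x=[8.6316] v=[-1.5835]
Step 16: x=[8.5485] v=[-1.6622]
Step 17: x=[8.4617] v=[-1.7360]
Step 18: x=[8.3715] v=[-1.8046]
Step 19: x=[8.2781] v=[-1.8679]
Step 20: x=[8.1818] v=[-1.9257]
Step 21: x=[8.0829] v=[-1.9778]
Step 22: x=[7.9817] v=[-2.0241]
Step 23: x=[7.8785] v=[-2.0644]
Step 24: x=[7.7736] v=[-2.0986]
Step 25: x=[7.6673] v=[-2.1266]
Step 26: x=[7.5599] v=[-2.1483]
Step 27: x=[7.4517] v=[-2.1637]
Step 28: x=[7.3431] v=[-2.1727]
Step 29: x=[7.2343] v=[-2.1752]
Step 30: x=[7.1257] v=[-2.1713]
Step 31: x=[7.0177] v=[-2.1610]
Step 32: x=[6.9105] v=[-2.1443]
Step 33: x=[6.8044] v=[-2.1213]
Step 34: x=[6.6998] v=[-2.0920]
Step 35: x=[6.5970] v=[-2.0565]
Step 36: x=[6.4963] v=[-2.0150]
Step 37: x=[6.3979] v=[-1.9675]
Step 38: x=[6.3022] v=[-1.9142]
Step 39: x=[6.2094] v=[-1.8552]
Step 40: x=[6.1199] v=[-1.7908]
Step 41: x=[6.0338] v=[-1.7211]
Step 42: x=[5.9515] v=[-1.6463]
Step 43: x=[5.8732] v=[-1.5666]
Step 44: x=[5.7991] v=[-1.4823]
v[0] did not become non-negative within 44 steps; using fallback time=2.2000

Answer: 2.2000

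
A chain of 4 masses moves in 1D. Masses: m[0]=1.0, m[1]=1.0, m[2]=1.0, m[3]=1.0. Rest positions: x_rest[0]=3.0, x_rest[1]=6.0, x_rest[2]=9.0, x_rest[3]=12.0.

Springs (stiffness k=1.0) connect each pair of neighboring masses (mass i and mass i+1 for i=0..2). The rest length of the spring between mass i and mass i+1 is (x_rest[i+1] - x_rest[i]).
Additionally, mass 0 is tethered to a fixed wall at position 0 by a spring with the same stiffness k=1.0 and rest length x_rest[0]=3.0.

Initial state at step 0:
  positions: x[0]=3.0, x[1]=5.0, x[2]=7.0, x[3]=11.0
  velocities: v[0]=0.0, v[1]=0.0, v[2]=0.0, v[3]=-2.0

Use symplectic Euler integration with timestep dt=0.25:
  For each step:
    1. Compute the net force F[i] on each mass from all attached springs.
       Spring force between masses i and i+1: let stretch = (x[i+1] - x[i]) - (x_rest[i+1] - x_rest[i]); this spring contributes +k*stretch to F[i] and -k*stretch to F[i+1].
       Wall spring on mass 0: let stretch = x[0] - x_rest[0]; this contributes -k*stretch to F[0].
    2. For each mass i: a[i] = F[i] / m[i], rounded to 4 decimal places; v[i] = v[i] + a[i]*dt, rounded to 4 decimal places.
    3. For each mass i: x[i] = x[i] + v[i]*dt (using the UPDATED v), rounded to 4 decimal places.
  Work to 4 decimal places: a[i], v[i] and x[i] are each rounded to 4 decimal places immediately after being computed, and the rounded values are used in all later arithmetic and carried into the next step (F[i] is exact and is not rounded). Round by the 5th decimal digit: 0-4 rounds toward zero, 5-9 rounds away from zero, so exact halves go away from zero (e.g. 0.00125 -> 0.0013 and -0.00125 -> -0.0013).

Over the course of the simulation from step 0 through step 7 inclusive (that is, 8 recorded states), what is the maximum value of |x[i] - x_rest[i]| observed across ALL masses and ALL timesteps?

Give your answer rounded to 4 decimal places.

Answer: 3.8064

Derivation:
Step 0: x=[3.0000 5.0000 7.0000 11.0000] v=[0.0000 0.0000 0.0000 -2.0000]
Step 1: x=[2.9375 5.0000 7.1250 10.4375] v=[-0.2500 0.0000 0.5000 -2.2500]
Step 2: x=[2.8203 5.0039 7.3242 9.8555] v=[-0.4688 0.0156 0.7969 -2.3281]
Step 3: x=[2.6633 5.0164 7.5366 9.3028] v=[-0.6280 0.0498 0.8497 -2.2109]
Step 4: x=[2.4869 5.0393 7.7019 8.8272] v=[-0.7056 0.0916 0.6612 -1.9025]
Step 5: x=[2.3146 5.0691 7.7711 8.4688] v=[-0.6892 0.1192 0.2769 -1.4338]
Step 6: x=[2.1698 5.0956 7.7151 8.2543] v=[-0.5792 0.1061 -0.2242 -0.8582]
Step 7: x=[2.0723 5.1030 7.5290 8.1936] v=[-0.3902 0.0295 -0.7443 -0.2430]
Max displacement = 3.8064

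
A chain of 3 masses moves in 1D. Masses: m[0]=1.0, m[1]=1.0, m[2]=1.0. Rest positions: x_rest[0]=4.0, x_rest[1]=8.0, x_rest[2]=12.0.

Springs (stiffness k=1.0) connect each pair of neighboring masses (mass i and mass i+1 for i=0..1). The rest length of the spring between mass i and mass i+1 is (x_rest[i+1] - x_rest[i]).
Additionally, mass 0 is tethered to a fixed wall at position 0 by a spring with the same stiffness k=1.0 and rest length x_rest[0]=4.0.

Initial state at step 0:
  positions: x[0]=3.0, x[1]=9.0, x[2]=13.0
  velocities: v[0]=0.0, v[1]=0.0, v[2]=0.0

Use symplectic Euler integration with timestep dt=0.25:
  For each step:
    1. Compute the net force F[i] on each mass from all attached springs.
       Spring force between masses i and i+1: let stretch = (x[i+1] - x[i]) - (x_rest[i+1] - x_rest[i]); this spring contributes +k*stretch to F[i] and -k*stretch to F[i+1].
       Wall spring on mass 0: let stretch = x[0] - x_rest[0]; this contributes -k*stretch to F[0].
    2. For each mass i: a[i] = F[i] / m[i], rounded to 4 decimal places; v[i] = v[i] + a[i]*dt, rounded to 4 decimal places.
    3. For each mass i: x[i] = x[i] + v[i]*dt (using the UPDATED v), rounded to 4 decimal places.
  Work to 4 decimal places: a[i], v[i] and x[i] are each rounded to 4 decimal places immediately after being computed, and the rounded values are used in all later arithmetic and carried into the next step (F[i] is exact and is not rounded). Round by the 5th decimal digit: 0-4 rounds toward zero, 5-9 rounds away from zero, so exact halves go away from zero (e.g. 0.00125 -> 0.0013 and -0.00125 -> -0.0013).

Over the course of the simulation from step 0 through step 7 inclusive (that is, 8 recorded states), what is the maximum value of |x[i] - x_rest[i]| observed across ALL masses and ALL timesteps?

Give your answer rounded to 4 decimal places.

Step 0: x=[3.0000 9.0000 13.0000] v=[0.0000 0.0000 0.0000]
Step 1: x=[3.1875 8.8750 13.0000] v=[0.7500 -0.5000 0.0000]
Step 2: x=[3.5313 8.6524 12.9922] v=[1.3750 -0.8906 -0.0313]
Step 3: x=[3.9744 8.3809 12.9631] v=[1.7725 -1.0859 -0.1163]
Step 4: x=[4.4445 8.1204 12.8976] v=[1.8805 -1.0420 -0.2619]
Step 5: x=[4.8666 7.9287 12.7836] v=[1.6884 -0.7667 -0.4562]
Step 6: x=[5.1759 7.8491 12.6161] v=[1.2373 -0.3185 -0.6699]
Step 7: x=[5.3288 7.9004 12.4007] v=[0.6116 0.2050 -0.8617]
Max displacement = 1.3288

Answer: 1.3288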